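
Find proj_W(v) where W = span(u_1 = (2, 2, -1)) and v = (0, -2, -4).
proj_W(v) = (0, 0, 0)

Set up U = [u_1 | ... | u_1] ∈ R^(3×1). The projector onto W = col(U) is P = U (U^T U)^(-1) U^T.
Compute U^T U =
  [9],
and U^T v = (0).
Solve U^T U · c = U^T v for the coefficients: c = (0). The projection is proj_W(v) = U c.
Check: (v - proj_W(v)) · u_1 = 0  (should be 0).
Result: proj_W(v) = (0, 0, 0).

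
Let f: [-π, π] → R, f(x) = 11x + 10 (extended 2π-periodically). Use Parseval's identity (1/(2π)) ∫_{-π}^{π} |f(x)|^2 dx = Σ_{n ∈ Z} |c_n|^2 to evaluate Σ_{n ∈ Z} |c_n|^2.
Σ |c_n|^2 = 121π^2/3 + 100

Expand and integrate term by term over [-π, π]:
  ∫ (11x)^2 dx = 121·(2π^3/3); ∫ 2·11·(10)·x dx = 0 (odd integrand); ∫ 10^2 dx = 100·2π.
So (1/(2π)) ∫_{-π}^{π} (11x + 10)^2 dx = 121π^2/3 + 100 = 121π^2/3 + 100.
Parseval ⇒ Σ |c_n|^2 = 121π^2/3 + 100.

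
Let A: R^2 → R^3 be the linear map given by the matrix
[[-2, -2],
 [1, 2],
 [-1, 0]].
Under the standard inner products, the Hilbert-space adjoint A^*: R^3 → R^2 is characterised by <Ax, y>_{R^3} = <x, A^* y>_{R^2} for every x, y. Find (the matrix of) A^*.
A^* = A^T =
[[-2, 1, -1],
 [-2, 2, 0]]

For real matrices with standard dot products, the defining identity <Ax, y> = <x, A^* y> gives (Ax)^T y = x^T (A^*) y, i.e. x^T A^T y = x^T (A^*) y. Since this holds for all x, y, we must have A^* = A^T. Therefore
A^* =
[[-2, 1, -1],
 [-2, 2, 0]].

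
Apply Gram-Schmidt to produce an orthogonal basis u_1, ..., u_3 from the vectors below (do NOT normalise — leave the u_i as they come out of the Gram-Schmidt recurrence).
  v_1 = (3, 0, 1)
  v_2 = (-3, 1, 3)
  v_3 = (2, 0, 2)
Orthogonal basis:
  u_1 = (3, 0, 1)
  u_2 = (-6/5, 1, 18/5)
  u_3 = (-2/77, -24/77, 6/77)

Apply the Gram-Schmidt recurrence
  u_1 = v_1
  u_i = v_i − Σ_{j<i} ((v_i · u_j) / (u_j · u_j)) · u_j.

Step by step this gives:
  u_1 = (3, 0, 1)
  u_2 = (-6/5, 1, 18/5)
  u_3 = (-2/77, -24/77, 6/77)

Orthogonality check:
  u_2 · u_1 = 0 (should be 0)
  u_3 · u_1 = 0 (should be 0)
  u_3 · u_2 = 0 (should be 0)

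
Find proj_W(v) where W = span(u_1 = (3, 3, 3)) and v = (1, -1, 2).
proj_W(v) = (2/3, 2/3, 2/3)

Set up U = [u_1 | ... | u_1] ∈ R^(3×1). The projector onto W = col(U) is P = U (U^T U)^(-1) U^T.
Compute U^T U =
  [27],
and U^T v = (6).
Solve U^T U · c = U^T v for the coefficients: c = (2/9). The projection is proj_W(v) = U c.
Check: (v - proj_W(v)) · u_1 = 0  (should be 0).
Result: proj_W(v) = (2/3, 2/3, 2/3).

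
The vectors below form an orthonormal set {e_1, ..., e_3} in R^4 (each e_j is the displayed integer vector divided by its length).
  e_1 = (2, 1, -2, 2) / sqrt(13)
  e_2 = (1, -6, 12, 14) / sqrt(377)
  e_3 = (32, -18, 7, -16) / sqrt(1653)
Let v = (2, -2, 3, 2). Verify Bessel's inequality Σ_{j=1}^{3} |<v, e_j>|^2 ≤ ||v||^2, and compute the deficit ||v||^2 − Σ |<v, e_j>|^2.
Σ |<v, e_j>|^2 = 1193/57; ||v||^2 = 21; deficit = 4/57

Write each e_j = u_j / sqrt(<u_j, u_j>) where u_j is the displayed integer vector. Then <v, e_j> = <v, u_j> / sqrt(<u_j, u_j>), so |<v, e_j>|^2 = <v, u_j>^2 / <u_j, u_j>.
Coefficients: <v, e_1> = 0/sqrt(13), <v, e_2> = 78/sqrt(377), <v, e_3> = 89/sqrt(1653).
Square and sum: Σ |<v, e_j>|^2 = 1193/57.
Compute ||v||^2 = v·v = 21.
Deficit = 21 − 1193/57 = 4/57 ≥ 0, confirming Bessel's inequality. (The deficit equals ||v − Σ <v,e_j> e_j||^2, the squared distance from v to span{e_j}.)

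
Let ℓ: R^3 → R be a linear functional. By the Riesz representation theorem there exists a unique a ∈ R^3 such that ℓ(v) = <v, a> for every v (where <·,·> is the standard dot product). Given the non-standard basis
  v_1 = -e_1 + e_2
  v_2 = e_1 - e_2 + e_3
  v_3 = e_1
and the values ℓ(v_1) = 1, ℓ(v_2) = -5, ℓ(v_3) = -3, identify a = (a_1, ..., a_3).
a = (-3, -2, -4)

Write a = (a_1, ..., a_3) in the standard basis. For each basis vector v_i, ℓ(v_i) = <v_i, a> is a linear equation in the a_j's. Collect the n equations into a matrix system V a = ℓ, where row i of V is v_i (expressed in the standard basis). Since V is invertible (lower-triangular with 1s on the diagonal, up to permutation), solve by back-substitution:
  V =
[[-1, 1, 0],
 [1, -1, 1],
 [1, 0, 0]]
  V a = (1, -5, -3)
Solving gives a = (-3, -2, -4).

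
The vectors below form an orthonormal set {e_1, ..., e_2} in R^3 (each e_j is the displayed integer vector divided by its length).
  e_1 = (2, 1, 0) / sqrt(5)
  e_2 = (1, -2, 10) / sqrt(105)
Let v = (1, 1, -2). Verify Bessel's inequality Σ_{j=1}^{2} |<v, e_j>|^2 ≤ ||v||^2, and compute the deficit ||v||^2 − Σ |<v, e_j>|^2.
Σ |<v, e_j>|^2 = 6; ||v||^2 = 6; deficit = 0

Write each e_j = u_j / sqrt(<u_j, u_j>) where u_j is the displayed integer vector. Then <v, e_j> = <v, u_j> / sqrt(<u_j, u_j>), so |<v, e_j>|^2 = <v, u_j>^2 / <u_j, u_j>.
Coefficients: <v, e_1> = 3/sqrt(5), <v, e_2> = -21/sqrt(105).
Square and sum: Σ |<v, e_j>|^2 = 6.
Compute ||v||^2 = v·v = 6.
Deficit = 6 − 6 = 0 ≥ 0, confirming Bessel's inequality. (The deficit equals ||v − Σ <v,e_j> e_j||^2, the squared distance from v to span{e_j}.)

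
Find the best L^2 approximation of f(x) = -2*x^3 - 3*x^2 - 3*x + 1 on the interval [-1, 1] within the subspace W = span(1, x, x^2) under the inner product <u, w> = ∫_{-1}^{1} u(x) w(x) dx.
g(x) = -3*x^2 - 21*x/5 + 1

The best approximation g ∈ W is the orthogonal projection of f onto W. Writing g = a_0 + a_1 x + a_2 x^2, the coefficients solve the normal equations G · a = b where
  G_{ij} = <φ_i, φ_j> and b_i = <f, φ_i>, with φ_0 = 1, φ_1 = x, φ_2 = x^2.
G =
  [2, 0, 2/3]
  [0, 2/3, 0]
  [2/3, 0, 2/5],
b = (0, -14/5, -8/15).
Solving gives a_0 = 1, a_1 = -21/5, a_2 = -3, so
  g(x) = -3*x^2 - 21*x/5 + 1.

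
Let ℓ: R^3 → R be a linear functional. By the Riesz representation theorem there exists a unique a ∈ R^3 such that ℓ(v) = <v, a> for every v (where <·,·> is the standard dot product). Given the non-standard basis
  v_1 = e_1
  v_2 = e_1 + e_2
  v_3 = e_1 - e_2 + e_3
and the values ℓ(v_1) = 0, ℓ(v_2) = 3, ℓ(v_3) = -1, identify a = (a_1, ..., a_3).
a = (0, 3, 2)

Write a = (a_1, ..., a_3) in the standard basis. For each basis vector v_i, ℓ(v_i) = <v_i, a> is a linear equation in the a_j's. Collect the n equations into a matrix system V a = ℓ, where row i of V is v_i (expressed in the standard basis). Since V is invertible (lower-triangular with 1s on the diagonal, up to permutation), solve by back-substitution:
  V =
[[1, 0, 0],
 [1, 1, 0],
 [1, -1, 1]]
  V a = (0, 3, -1)
Solving gives a = (0, 3, 2).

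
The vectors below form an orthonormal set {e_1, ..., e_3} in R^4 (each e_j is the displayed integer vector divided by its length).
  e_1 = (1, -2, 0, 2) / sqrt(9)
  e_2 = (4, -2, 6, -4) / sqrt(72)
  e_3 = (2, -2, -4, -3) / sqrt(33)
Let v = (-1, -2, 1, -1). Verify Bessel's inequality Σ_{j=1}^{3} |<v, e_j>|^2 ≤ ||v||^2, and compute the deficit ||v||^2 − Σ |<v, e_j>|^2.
Σ |<v, e_j>|^2 = 101/66; ||v||^2 = 7; deficit = 361/66

Write each e_j = u_j / sqrt(<u_j, u_j>) where u_j is the displayed integer vector. Then <v, e_j> = <v, u_j> / sqrt(<u_j, u_j>), so |<v, e_j>|^2 = <v, u_j>^2 / <u_j, u_j>.
Coefficients: <v, e_1> = 1/sqrt(9), <v, e_2> = 10/sqrt(72), <v, e_3> = 1/sqrt(33).
Square and sum: Σ |<v, e_j>|^2 = 101/66.
Compute ||v||^2 = v·v = 7.
Deficit = 7 − 101/66 = 361/66 ≥ 0, confirming Bessel's inequality. (The deficit equals ||v − Σ <v,e_j> e_j||^2, the squared distance from v to span{e_j}.)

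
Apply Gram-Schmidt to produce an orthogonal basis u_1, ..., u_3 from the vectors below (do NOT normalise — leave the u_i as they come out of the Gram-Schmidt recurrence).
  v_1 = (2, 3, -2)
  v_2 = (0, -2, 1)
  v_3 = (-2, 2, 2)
Orthogonal basis:
  u_1 = (2, 3, -2)
  u_2 = (16/17, -10/17, 1/17)
  u_3 = (10/21, 20/21, 40/21)

Apply the Gram-Schmidt recurrence
  u_1 = v_1
  u_i = v_i − Σ_{j<i} ((v_i · u_j) / (u_j · u_j)) · u_j.

Step by step this gives:
  u_1 = (2, 3, -2)
  u_2 = (16/17, -10/17, 1/17)
  u_3 = (10/21, 20/21, 40/21)

Orthogonality check:
  u_2 · u_1 = 0 (should be 0)
  u_3 · u_1 = 0 (should be 0)
  u_3 · u_2 = 0 (should be 0)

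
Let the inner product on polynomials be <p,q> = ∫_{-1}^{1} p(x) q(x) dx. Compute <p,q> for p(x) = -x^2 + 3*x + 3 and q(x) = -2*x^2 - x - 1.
<p,q> = -158/15

Expand the product: p(x)·q(x) = 2*x^4 - 5*x^3 - 8*x^2 - 6*x - 3.
∫_{-1}^{1} of each monomial x^k gives [2/(k+1) if k even, 0 if k odd]. Integrating term-by-term (or equivalently evaluating the antiderivative F(x) = 2*x^5/5 - 5*x^4/4 - 8*x^3/3 - 3*x^2 - 3*x at the endpoints):
  F(1) − F(−1) = -571/60 − (61/60) = -158/15.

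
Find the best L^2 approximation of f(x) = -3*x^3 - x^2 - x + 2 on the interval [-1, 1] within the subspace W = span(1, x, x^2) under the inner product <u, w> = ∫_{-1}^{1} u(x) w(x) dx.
g(x) = -x^2 - 14*x/5 + 2

The best approximation g ∈ W is the orthogonal projection of f onto W. Writing g = a_0 + a_1 x + a_2 x^2, the coefficients solve the normal equations G · a = b where
  G_{ij} = <φ_i, φ_j> and b_i = <f, φ_i>, with φ_0 = 1, φ_1 = x, φ_2 = x^2.
G =
  [2, 0, 2/3]
  [0, 2/3, 0]
  [2/3, 0, 2/5],
b = (10/3, -28/15, 14/15).
Solving gives a_0 = 2, a_1 = -14/5, a_2 = -1, so
  g(x) = -x^2 - 14*x/5 + 2.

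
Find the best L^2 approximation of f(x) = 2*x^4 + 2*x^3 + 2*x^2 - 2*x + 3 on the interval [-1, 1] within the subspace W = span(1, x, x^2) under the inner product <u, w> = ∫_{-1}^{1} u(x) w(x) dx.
g(x) = 26*x^2/7 - 4*x/5 + 99/35

The best approximation g ∈ W is the orthogonal projection of f onto W. Writing g = a_0 + a_1 x + a_2 x^2, the coefficients solve the normal equations G · a = b where
  G_{ij} = <φ_i, φ_j> and b_i = <f, φ_i>, with φ_0 = 1, φ_1 = x, φ_2 = x^2.
G =
  [2, 0, 2/3]
  [0, 2/3, 0]
  [2/3, 0, 2/5],
b = (122/15, -8/15, 118/35).
Solving gives a_0 = 99/35, a_1 = -4/5, a_2 = 26/7, so
  g(x) = 26*x^2/7 - 4*x/5 + 99/35.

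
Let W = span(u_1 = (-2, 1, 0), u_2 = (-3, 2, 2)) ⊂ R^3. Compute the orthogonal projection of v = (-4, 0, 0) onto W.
proj_W(v) = (-68/21, 32/21, -8/21)

Set up U = [u_1 | ... | u_2] ∈ R^(3×2). The projector onto W = col(U) is P = U (U^T U)^(-1) U^T.
Compute U^T U =
  [5, 8]
  [8, 17],
and U^T v = (8, 12).
Solve U^T U · c = U^T v for the coefficients: c = (40/21, -4/21). The projection is proj_W(v) = U c.
Check: (v - proj_W(v)) · u_1 = 0  (should be 0).
Check: (v - proj_W(v)) · u_2 = 0  (should be 0).
Result: proj_W(v) = (-68/21, 32/21, -8/21).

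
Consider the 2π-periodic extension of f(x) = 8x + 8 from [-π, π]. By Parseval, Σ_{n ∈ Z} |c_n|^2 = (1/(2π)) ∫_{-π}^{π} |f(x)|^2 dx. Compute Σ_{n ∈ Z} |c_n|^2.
Σ |c_n|^2 = 64π^2/3 + 64

Expand and integrate term by term over [-π, π]:
  ∫ (8x)^2 dx = 64·(2π^3/3); ∫ 2·8·(8)·x dx = 0 (odd integrand); ∫ 8^2 dx = 64·2π.
So (1/(2π)) ∫_{-π}^{π} (8x + 8)^2 dx = 64π^2/3 + 64 = 64π^2/3 + 64.
Parseval ⇒ Σ |c_n|^2 = 64π^2/3 + 64.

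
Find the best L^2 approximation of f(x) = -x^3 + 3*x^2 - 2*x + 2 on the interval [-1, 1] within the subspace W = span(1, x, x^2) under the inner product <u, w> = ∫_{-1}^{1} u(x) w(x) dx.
g(x) = 3*x^2 - 13*x/5 + 2

The best approximation g ∈ W is the orthogonal projection of f onto W. Writing g = a_0 + a_1 x + a_2 x^2, the coefficients solve the normal equations G · a = b where
  G_{ij} = <φ_i, φ_j> and b_i = <f, φ_i>, with φ_0 = 1, φ_1 = x, φ_2 = x^2.
G =
  [2, 0, 2/3]
  [0, 2/3, 0]
  [2/3, 0, 2/5],
b = (6, -26/15, 38/15).
Solving gives a_0 = 2, a_1 = -13/5, a_2 = 3, so
  g(x) = 3*x^2 - 13*x/5 + 2.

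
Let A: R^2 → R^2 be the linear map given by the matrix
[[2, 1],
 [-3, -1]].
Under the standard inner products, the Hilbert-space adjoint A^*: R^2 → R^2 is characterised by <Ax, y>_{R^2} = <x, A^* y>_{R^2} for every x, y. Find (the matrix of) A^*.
A^* = A^T =
[[2, -3],
 [1, -1]]

For real matrices with standard dot products, the defining identity <Ax, y> = <x, A^* y> gives (Ax)^T y = x^T (A^*) y, i.e. x^T A^T y = x^T (A^*) y. Since this holds for all x, y, we must have A^* = A^T. Therefore
A^* =
[[2, -3],
 [1, -1]].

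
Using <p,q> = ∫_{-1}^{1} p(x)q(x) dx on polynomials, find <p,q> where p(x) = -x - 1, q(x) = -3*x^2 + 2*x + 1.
<p,q> = -4/3

Expand the product: p(x)·q(x) = 3*x^3 + x^2 - 3*x - 1.
∫_{-1}^{1} of each monomial x^k gives [2/(k+1) if k even, 0 if k odd]. Integrating term-by-term (or equivalently evaluating the antiderivative F(x) = 3*x^4/4 + x^3/3 - 3*x^2/2 - x at the endpoints):
  F(1) − F(−1) = -17/12 − (-1/12) = -4/3.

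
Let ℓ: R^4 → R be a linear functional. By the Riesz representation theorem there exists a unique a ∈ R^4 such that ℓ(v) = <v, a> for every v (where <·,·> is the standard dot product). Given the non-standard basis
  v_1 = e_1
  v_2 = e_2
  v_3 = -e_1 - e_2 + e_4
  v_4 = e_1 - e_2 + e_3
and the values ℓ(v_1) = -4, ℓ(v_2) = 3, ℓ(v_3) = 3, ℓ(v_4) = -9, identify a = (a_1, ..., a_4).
a = (-4, 3, -2, 2)

Write a = (a_1, ..., a_4) in the standard basis. For each basis vector v_i, ℓ(v_i) = <v_i, a> is a linear equation in the a_j's. Collect the n equations into a matrix system V a = ℓ, where row i of V is v_i (expressed in the standard basis). Since V is invertible (lower-triangular with 1s on the diagonal, up to permutation), solve by back-substitution:
  V =
[[1, 0, 0, 0],
 [0, 1, 0, 0],
 [-1, -1, 0, 1],
 [1, -1, 1, 0]]
  V a = (-4, 3, 3, -9)
Solving gives a = (-4, 3, -2, 2).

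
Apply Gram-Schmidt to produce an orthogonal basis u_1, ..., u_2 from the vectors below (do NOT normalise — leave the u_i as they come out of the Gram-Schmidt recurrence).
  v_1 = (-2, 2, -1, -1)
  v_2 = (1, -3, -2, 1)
Orthogonal basis:
  u_1 = (-2, 2, -1, -1)
  u_2 = (-2/5, -8/5, -27/10, 3/10)

Apply the Gram-Schmidt recurrence
  u_1 = v_1
  u_i = v_i − Σ_{j<i} ((v_i · u_j) / (u_j · u_j)) · u_j.

Step by step this gives:
  u_1 = (-2, 2, -1, -1)
  u_2 = (-2/5, -8/5, -27/10, 3/10)

Orthogonality check:
  u_2 · u_1 = 0 (should be 0)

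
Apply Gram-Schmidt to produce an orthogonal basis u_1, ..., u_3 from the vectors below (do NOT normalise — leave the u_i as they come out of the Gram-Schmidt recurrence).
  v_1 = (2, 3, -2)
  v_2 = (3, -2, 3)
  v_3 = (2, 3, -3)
Orthogonal basis:
  u_1 = (2, 3, -2)
  u_2 = (63/17, -16/17, 39/17)
  u_3 = (5/26, -6/13, -1/2)

Apply the Gram-Schmidt recurrence
  u_1 = v_1
  u_i = v_i − Σ_{j<i} ((v_i · u_j) / (u_j · u_j)) · u_j.

Step by step this gives:
  u_1 = (2, 3, -2)
  u_2 = (63/17, -16/17, 39/17)
  u_3 = (5/26, -6/13, -1/2)

Orthogonality check:
  u_2 · u_1 = 0 (should be 0)
  u_3 · u_1 = 0 (should be 0)
  u_3 · u_2 = 0 (should be 0)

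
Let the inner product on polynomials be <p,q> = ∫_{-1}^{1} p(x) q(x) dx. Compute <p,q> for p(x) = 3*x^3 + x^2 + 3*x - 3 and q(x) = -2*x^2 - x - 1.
<p,q> = 16/3

Expand the product: p(x)·q(x) = -6*x^5 - 5*x^4 - 10*x^3 + 2*x^2 + 3.
∫_{-1}^{1} of each monomial x^k gives [2/(k+1) if k even, 0 if k odd]. Integrating term-by-term (or equivalently evaluating the antiderivative F(x) = -x^6 - x^5 - 5*x^4/2 + 2*x^3/3 + 3*x at the endpoints):
  F(1) − F(−1) = -5/6 − (-37/6) = 16/3.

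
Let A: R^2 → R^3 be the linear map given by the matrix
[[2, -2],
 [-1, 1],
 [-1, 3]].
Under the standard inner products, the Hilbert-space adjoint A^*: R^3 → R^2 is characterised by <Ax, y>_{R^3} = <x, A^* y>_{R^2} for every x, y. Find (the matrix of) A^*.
A^* = A^T =
[[2, -1, -1],
 [-2, 1, 3]]

For real matrices with standard dot products, the defining identity <Ax, y> = <x, A^* y> gives (Ax)^T y = x^T (A^*) y, i.e. x^T A^T y = x^T (A^*) y. Since this holds for all x, y, we must have A^* = A^T. Therefore
A^* =
[[2, -1, -1],
 [-2, 1, 3]].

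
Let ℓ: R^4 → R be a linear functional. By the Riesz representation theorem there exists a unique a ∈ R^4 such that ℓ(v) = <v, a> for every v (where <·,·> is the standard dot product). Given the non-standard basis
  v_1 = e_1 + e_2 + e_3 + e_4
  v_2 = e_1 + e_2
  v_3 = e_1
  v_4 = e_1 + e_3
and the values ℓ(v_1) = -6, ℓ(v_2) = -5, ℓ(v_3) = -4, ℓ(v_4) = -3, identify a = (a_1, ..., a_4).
a = (-4, -1, 1, -2)

Write a = (a_1, ..., a_4) in the standard basis. For each basis vector v_i, ℓ(v_i) = <v_i, a> is a linear equation in the a_j's. Collect the n equations into a matrix system V a = ℓ, where row i of V is v_i (expressed in the standard basis). Since V is invertible (lower-triangular with 1s on the diagonal, up to permutation), solve by back-substitution:
  V =
[[1, 1, 1, 1],
 [1, 1, 0, 0],
 [1, 0, 0, 0],
 [1, 0, 1, 0]]
  V a = (-6, -5, -4, -3)
Solving gives a = (-4, -1, 1, -2).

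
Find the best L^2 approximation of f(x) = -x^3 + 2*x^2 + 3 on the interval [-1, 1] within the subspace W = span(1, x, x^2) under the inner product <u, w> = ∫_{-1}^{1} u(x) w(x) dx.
g(x) = 2*x^2 - 3*x/5 + 3

The best approximation g ∈ W is the orthogonal projection of f onto W. Writing g = a_0 + a_1 x + a_2 x^2, the coefficients solve the normal equations G · a = b where
  G_{ij} = <φ_i, φ_j> and b_i = <f, φ_i>, with φ_0 = 1, φ_1 = x, φ_2 = x^2.
G =
  [2, 0, 2/3]
  [0, 2/3, 0]
  [2/3, 0, 2/5],
b = (22/3, -2/5, 14/5).
Solving gives a_0 = 3, a_1 = -3/5, a_2 = 2, so
  g(x) = 2*x^2 - 3*x/5 + 3.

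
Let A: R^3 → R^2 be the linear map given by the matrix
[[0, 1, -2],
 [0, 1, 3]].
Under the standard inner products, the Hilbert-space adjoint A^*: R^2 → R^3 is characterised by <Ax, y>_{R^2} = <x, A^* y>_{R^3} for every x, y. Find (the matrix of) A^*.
A^* = A^T =
[[0, 0],
 [1, 1],
 [-2, 3]]

For real matrices with standard dot products, the defining identity <Ax, y> = <x, A^* y> gives (Ax)^T y = x^T (A^*) y, i.e. x^T A^T y = x^T (A^*) y. Since this holds for all x, y, we must have A^* = A^T. Therefore
A^* =
[[0, 0],
 [1, 1],
 [-2, 3]].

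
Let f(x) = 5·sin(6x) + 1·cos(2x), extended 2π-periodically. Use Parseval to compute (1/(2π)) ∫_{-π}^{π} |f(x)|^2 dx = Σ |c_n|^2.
Σ |c_n|^2 = 13

Expand |f|^2 and use orthogonality of {sin(nx), cos(mx)} on [-π, π]:
  ∫_{-π}^{π} sin(nx)^2 dx = π, ∫ cos(mx)^2 dx = π, and cross terms integrate to 0.
So ∫_{-π}^{π} f(x)^2 dx = 5^2 · π + 1^2 · π = (25 + 1)π.
Divide by 2π: (25 + 1)/2 = 13.
By Parseval, this equals Σ |c_n|^2.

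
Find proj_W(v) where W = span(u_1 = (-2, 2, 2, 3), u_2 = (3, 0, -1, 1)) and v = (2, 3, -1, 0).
proj_W(v) = (371/206, 35/103, -77/206, 126/103)

Set up U = [u_1 | ... | u_2] ∈ R^(4×2). The projector onto W = col(U) is P = U (U^T U)^(-1) U^T.
Compute U^T U =
  [21, -5]
  [-5, 11],
and U^T v = (0, 7).
Solve U^T U · c = U^T v for the coefficients: c = (35/206, 147/206). The projection is proj_W(v) = U c.
Check: (v - proj_W(v)) · u_1 = 0  (should be 0).
Check: (v - proj_W(v)) · u_2 = 0  (should be 0).
Result: proj_W(v) = (371/206, 35/103, -77/206, 126/103).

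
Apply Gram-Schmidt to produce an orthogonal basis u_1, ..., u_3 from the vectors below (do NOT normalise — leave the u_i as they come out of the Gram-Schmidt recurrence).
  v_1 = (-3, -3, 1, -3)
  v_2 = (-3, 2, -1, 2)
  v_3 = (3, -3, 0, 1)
Orthogonal basis:
  u_1 = (-3, -3, 1, -3)
  u_2 = (-24/7, 11/7, -6/7, 11/7)
  u_3 = (9/244, -515/244, -135/244, 461/244)

Apply the Gram-Schmidt recurrence
  u_1 = v_1
  u_i = v_i − Σ_{j<i} ((v_i · u_j) / (u_j · u_j)) · u_j.

Step by step this gives:
  u_1 = (-3, -3, 1, -3)
  u_2 = (-24/7, 11/7, -6/7, 11/7)
  u_3 = (9/244, -515/244, -135/244, 461/244)

Orthogonality check:
  u_2 · u_1 = 0 (should be 0)
  u_3 · u_1 = 0 (should be 0)
  u_3 · u_2 = 0 (should be 0)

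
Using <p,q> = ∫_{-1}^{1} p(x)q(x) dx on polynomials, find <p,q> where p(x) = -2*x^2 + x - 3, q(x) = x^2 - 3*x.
<p,q> = -24/5

Expand the product: p(x)·q(x) = -2*x^4 + 7*x^3 - 6*x^2 + 9*x.
∫_{-1}^{1} of each monomial x^k gives [2/(k+1) if k even, 0 if k odd]. Integrating term-by-term (or equivalently evaluating the antiderivative F(x) = -2*x^5/5 + 7*x^4/4 - 2*x^3 + 9*x^2/2 at the endpoints):
  F(1) − F(−1) = 77/20 − (173/20) = -24/5.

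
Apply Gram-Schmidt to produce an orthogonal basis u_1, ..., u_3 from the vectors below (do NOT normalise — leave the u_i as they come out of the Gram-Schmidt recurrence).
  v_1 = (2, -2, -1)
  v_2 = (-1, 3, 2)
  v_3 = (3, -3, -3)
Orthogonal basis:
  u_1 = (2, -2, -1)
  u_2 = (11/9, 7/9, 8/9)
  u_3 = (3/13, 9/13, -12/13)

Apply the Gram-Schmidt recurrence
  u_1 = v_1
  u_i = v_i − Σ_{j<i} ((v_i · u_j) / (u_j · u_j)) · u_j.

Step by step this gives:
  u_1 = (2, -2, -1)
  u_2 = (11/9, 7/9, 8/9)
  u_3 = (3/13, 9/13, -12/13)

Orthogonality check:
  u_2 · u_1 = 0 (should be 0)
  u_3 · u_1 = 0 (should be 0)
  u_3 · u_2 = 0 (should be 0)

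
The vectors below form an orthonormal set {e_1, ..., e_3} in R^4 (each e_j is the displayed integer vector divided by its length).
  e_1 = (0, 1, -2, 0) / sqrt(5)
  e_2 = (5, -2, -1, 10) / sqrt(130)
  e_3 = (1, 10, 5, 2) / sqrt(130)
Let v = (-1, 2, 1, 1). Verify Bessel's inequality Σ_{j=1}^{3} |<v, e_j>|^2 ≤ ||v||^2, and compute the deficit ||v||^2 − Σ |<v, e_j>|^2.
Σ |<v, e_j>|^2 = 26/5; ||v||^2 = 7; deficit = 9/5

Write each e_j = u_j / sqrt(<u_j, u_j>) where u_j is the displayed integer vector. Then <v, e_j> = <v, u_j> / sqrt(<u_j, u_j>), so |<v, e_j>|^2 = <v, u_j>^2 / <u_j, u_j>.
Coefficients: <v, e_1> = 0/sqrt(5), <v, e_2> = 0/sqrt(130), <v, e_3> = 26/sqrt(130).
Square and sum: Σ |<v, e_j>|^2 = 26/5.
Compute ||v||^2 = v·v = 7.
Deficit = 7 − 26/5 = 9/5 ≥ 0, confirming Bessel's inequality. (The deficit equals ||v − Σ <v,e_j> e_j||^2, the squared distance from v to span{e_j}.)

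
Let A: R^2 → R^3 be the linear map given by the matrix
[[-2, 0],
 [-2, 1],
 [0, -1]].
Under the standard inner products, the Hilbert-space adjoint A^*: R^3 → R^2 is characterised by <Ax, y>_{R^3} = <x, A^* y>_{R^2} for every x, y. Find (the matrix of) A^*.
A^* = A^T =
[[-2, -2, 0],
 [0, 1, -1]]

For real matrices with standard dot products, the defining identity <Ax, y> = <x, A^* y> gives (Ax)^T y = x^T (A^*) y, i.e. x^T A^T y = x^T (A^*) y. Since this holds for all x, y, we must have A^* = A^T. Therefore
A^* =
[[-2, -2, 0],
 [0, 1, -1]].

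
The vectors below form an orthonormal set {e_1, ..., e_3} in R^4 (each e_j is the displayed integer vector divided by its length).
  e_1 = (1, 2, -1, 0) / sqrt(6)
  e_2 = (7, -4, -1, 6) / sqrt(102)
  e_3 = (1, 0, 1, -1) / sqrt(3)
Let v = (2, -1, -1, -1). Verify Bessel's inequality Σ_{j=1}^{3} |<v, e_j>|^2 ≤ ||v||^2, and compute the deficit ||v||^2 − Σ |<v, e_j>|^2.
Σ |<v, e_j>|^2 = 161/51; ||v||^2 = 7; deficit = 196/51

Write each e_j = u_j / sqrt(<u_j, u_j>) where u_j is the displayed integer vector. Then <v, e_j> = <v, u_j> / sqrt(<u_j, u_j>), so |<v, e_j>|^2 = <v, u_j>^2 / <u_j, u_j>.
Coefficients: <v, e_1> = 1/sqrt(6), <v, e_2> = 13/sqrt(102), <v, e_3> = 2/sqrt(3).
Square and sum: Σ |<v, e_j>|^2 = 161/51.
Compute ||v||^2 = v·v = 7.
Deficit = 7 − 161/51 = 196/51 ≥ 0, confirming Bessel's inequality. (The deficit equals ||v − Σ <v,e_j> e_j||^2, the squared distance from v to span{e_j}.)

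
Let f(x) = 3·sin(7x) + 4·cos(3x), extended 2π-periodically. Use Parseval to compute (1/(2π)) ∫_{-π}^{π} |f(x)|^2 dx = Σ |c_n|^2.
Σ |c_n|^2 = 25/2

Expand |f|^2 and use orthogonality of {sin(nx), cos(mx)} on [-π, π]:
  ∫_{-π}^{π} sin(nx)^2 dx = π, ∫ cos(mx)^2 dx = π, and cross terms integrate to 0.
So ∫_{-π}^{π} f(x)^2 dx = 3^2 · π + 4^2 · π = (9 + 16)π.
Divide by 2π: (9 + 16)/2 = 25/2.
By Parseval, this equals Σ |c_n|^2.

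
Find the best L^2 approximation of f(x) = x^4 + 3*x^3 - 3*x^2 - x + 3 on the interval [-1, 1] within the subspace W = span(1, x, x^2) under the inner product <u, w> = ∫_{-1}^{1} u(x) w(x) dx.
g(x) = -15*x^2/7 + 4*x/5 + 102/35

The best approximation g ∈ W is the orthogonal projection of f onto W. Writing g = a_0 + a_1 x + a_2 x^2, the coefficients solve the normal equations G · a = b where
  G_{ij} = <φ_i, φ_j> and b_i = <f, φ_i>, with φ_0 = 1, φ_1 = x, φ_2 = x^2.
G =
  [2, 0, 2/3]
  [0, 2/3, 0]
  [2/3, 0, 2/5],
b = (22/5, 8/15, 38/35).
Solving gives a_0 = 102/35, a_1 = 4/5, a_2 = -15/7, so
  g(x) = -15*x^2/7 + 4*x/5 + 102/35.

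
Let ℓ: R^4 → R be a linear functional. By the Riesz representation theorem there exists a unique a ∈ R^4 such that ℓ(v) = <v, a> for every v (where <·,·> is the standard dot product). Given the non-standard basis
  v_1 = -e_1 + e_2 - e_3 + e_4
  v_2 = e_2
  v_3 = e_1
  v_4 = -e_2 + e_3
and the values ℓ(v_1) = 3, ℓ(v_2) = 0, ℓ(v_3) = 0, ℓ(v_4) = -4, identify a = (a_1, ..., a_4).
a = (0, 0, -4, -1)

Write a = (a_1, ..., a_4) in the standard basis. For each basis vector v_i, ℓ(v_i) = <v_i, a> is a linear equation in the a_j's. Collect the n equations into a matrix system V a = ℓ, where row i of V is v_i (expressed in the standard basis). Since V is invertible (lower-triangular with 1s on the diagonal, up to permutation), solve by back-substitution:
  V =
[[-1, 1, -1, 1],
 [0, 1, 0, 0],
 [1, 0, 0, 0],
 [0, -1, 1, 0]]
  V a = (3, 0, 0, -4)
Solving gives a = (0, 0, -4, -1).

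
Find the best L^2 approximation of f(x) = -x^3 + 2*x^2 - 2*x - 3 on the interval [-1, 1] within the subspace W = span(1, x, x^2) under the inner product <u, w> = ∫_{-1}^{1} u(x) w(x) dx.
g(x) = 2*x^2 - 13*x/5 - 3

The best approximation g ∈ W is the orthogonal projection of f onto W. Writing g = a_0 + a_1 x + a_2 x^2, the coefficients solve the normal equations G · a = b where
  G_{ij} = <φ_i, φ_j> and b_i = <f, φ_i>, with φ_0 = 1, φ_1 = x, φ_2 = x^2.
G =
  [2, 0, 2/3]
  [0, 2/3, 0]
  [2/3, 0, 2/5],
b = (-14/3, -26/15, -6/5).
Solving gives a_0 = -3, a_1 = -13/5, a_2 = 2, so
  g(x) = 2*x^2 - 13*x/5 - 3.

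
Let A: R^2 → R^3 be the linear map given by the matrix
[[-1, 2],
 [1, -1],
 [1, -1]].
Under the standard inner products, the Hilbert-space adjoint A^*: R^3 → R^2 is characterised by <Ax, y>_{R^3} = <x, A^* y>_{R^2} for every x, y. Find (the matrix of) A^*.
A^* = A^T =
[[-1, 1, 1],
 [2, -1, -1]]

For real matrices with standard dot products, the defining identity <Ax, y> = <x, A^* y> gives (Ax)^T y = x^T (A^*) y, i.e. x^T A^T y = x^T (A^*) y. Since this holds for all x, y, we must have A^* = A^T. Therefore
A^* =
[[-1, 1, 1],
 [2, -1, -1]].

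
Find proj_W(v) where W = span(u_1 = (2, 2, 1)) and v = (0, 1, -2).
proj_W(v) = (0, 0, 0)

Set up U = [u_1 | ... | u_1] ∈ R^(3×1). The projector onto W = col(U) is P = U (U^T U)^(-1) U^T.
Compute U^T U =
  [9],
and U^T v = (0).
Solve U^T U · c = U^T v for the coefficients: c = (0). The projection is proj_W(v) = U c.
Check: (v - proj_W(v)) · u_1 = 0  (should be 0).
Result: proj_W(v) = (0, 0, 0).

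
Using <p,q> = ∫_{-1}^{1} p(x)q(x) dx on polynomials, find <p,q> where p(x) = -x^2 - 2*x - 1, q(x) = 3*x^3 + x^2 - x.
<p,q> = -32/15

Expand the product: p(x)·q(x) = -3*x^5 - 7*x^4 - 4*x^3 + x^2 + x.
∫_{-1}^{1} of each monomial x^k gives [2/(k+1) if k even, 0 if k odd]. Integrating term-by-term (or equivalently evaluating the antiderivative F(x) = -x^6/2 - 7*x^5/5 - x^4 + x^3/3 + x^2/2 at the endpoints):
  F(1) − F(−1) = -31/15 − (1/15) = -32/15.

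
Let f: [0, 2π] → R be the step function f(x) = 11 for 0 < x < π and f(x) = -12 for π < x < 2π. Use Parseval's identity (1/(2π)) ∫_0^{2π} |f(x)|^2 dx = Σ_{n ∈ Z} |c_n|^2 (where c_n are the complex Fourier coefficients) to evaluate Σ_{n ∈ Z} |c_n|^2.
Σ |c_n|^2 = 265/2

Parseval equates the L^2 energy of f (normalised by 1/(2π)) with the ℓ^2 sum of its Fourier coefficients: (1/(2π)) ∫_0^{2π} |f|^2 = Σ |c_n|^2.
Compute the left side: (1/(2π)) [∫_0^π 11^2 dx + ∫_π^{2π} (-12)^2 dx] = (1/(2π)) · (121π + 144π) = (121 + 144)/2 = 265/2.
So Σ_{n ∈ Z} |c_n|^2 = 265/2.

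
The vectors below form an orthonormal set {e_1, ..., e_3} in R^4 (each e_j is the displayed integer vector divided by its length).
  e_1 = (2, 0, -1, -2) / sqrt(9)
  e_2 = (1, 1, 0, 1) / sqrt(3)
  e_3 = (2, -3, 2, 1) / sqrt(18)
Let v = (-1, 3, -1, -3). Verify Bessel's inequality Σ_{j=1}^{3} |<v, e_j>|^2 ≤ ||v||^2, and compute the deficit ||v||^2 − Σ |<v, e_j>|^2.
Σ |<v, e_j>|^2 = 52/3; ||v||^2 = 20; deficit = 8/3

Write each e_j = u_j / sqrt(<u_j, u_j>) where u_j is the displayed integer vector. Then <v, e_j> = <v, u_j> / sqrt(<u_j, u_j>), so |<v, e_j>|^2 = <v, u_j>^2 / <u_j, u_j>.
Coefficients: <v, e_1> = 5/sqrt(9), <v, e_2> = -1/sqrt(3), <v, e_3> = -16/sqrt(18).
Square and sum: Σ |<v, e_j>|^2 = 52/3.
Compute ||v||^2 = v·v = 20.
Deficit = 20 − 52/3 = 8/3 ≥ 0, confirming Bessel's inequality. (The deficit equals ||v − Σ <v,e_j> e_j||^2, the squared distance from v to span{e_j}.)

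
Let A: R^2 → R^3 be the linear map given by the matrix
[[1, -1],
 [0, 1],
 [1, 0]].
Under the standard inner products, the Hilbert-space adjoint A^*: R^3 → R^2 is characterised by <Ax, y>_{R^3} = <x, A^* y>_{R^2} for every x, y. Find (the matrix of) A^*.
A^* = A^T =
[[1, 0, 1],
 [-1, 1, 0]]

For real matrices with standard dot products, the defining identity <Ax, y> = <x, A^* y> gives (Ax)^T y = x^T (A^*) y, i.e. x^T A^T y = x^T (A^*) y. Since this holds for all x, y, we must have A^* = A^T. Therefore
A^* =
[[1, 0, 1],
 [-1, 1, 0]].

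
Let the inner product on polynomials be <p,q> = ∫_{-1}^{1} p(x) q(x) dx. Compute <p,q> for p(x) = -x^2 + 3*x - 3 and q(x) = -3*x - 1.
<p,q> = 2/3

Expand the product: p(x)·q(x) = 3*x^3 - 8*x^2 + 6*x + 3.
∫_{-1}^{1} of each monomial x^k gives [2/(k+1) if k even, 0 if k odd]. Integrating term-by-term (or equivalently evaluating the antiderivative F(x) = 3*x^4/4 - 8*x^3/3 + 3*x^2 + 3*x at the endpoints):
  F(1) − F(−1) = 49/12 − (41/12) = 2/3.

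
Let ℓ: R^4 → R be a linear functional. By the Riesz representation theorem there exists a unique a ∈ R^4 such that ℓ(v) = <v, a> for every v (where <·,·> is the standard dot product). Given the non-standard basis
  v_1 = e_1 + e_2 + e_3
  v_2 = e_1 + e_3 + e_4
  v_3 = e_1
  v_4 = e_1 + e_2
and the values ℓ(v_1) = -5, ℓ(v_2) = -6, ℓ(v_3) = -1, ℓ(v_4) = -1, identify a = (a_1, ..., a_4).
a = (-1, 0, -4, -1)

Write a = (a_1, ..., a_4) in the standard basis. For each basis vector v_i, ℓ(v_i) = <v_i, a> is a linear equation in the a_j's. Collect the n equations into a matrix system V a = ℓ, where row i of V is v_i (expressed in the standard basis). Since V is invertible (lower-triangular with 1s on the diagonal, up to permutation), solve by back-substitution:
  V =
[[1, 1, 1, 0],
 [1, 0, 1, 1],
 [1, 0, 0, 0],
 [1, 1, 0, 0]]
  V a = (-5, -6, -1, -1)
Solving gives a = (-1, 0, -4, -1).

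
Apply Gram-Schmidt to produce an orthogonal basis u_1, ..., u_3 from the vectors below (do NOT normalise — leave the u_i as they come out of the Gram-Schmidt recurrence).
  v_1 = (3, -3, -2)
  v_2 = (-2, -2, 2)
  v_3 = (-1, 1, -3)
Orthogonal basis:
  u_1 = (3, -3, -2)
  u_2 = (-16/11, -28/11, 18/11)
  u_3 = (-55/31, -11/31, -66/31)

Apply the Gram-Schmidt recurrence
  u_1 = v_1
  u_i = v_i − Σ_{j<i} ((v_i · u_j) / (u_j · u_j)) · u_j.

Step by step this gives:
  u_1 = (3, -3, -2)
  u_2 = (-16/11, -28/11, 18/11)
  u_3 = (-55/31, -11/31, -66/31)

Orthogonality check:
  u_2 · u_1 = 0 (should be 0)
  u_3 · u_1 = 0 (should be 0)
  u_3 · u_2 = 0 (should be 0)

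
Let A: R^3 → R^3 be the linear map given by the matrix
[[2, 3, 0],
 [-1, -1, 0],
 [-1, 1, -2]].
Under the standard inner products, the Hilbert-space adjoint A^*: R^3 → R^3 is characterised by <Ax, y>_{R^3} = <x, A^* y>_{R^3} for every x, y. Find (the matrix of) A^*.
A^* = A^T =
[[2, -1, -1],
 [3, -1, 1],
 [0, 0, -2]]

For real matrices with standard dot products, the defining identity <Ax, y> = <x, A^* y> gives (Ax)^T y = x^T (A^*) y, i.e. x^T A^T y = x^T (A^*) y. Since this holds for all x, y, we must have A^* = A^T. Therefore
A^* =
[[2, -1, -1],
 [3, -1, 1],
 [0, 0, -2]].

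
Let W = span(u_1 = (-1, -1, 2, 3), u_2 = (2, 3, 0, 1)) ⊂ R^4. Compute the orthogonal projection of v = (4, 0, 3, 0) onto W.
proj_W(v) = (102/103, 164/103, 44/103, 128/103)

Set up U = [u_1 | ... | u_2] ∈ R^(4×2). The projector onto W = col(U) is P = U (U^T U)^(-1) U^T.
Compute U^T U =
  [15, -2]
  [-2, 14],
and U^T v = (2, 8).
Solve U^T U · c = U^T v for the coefficients: c = (22/103, 62/103). The projection is proj_W(v) = U c.
Check: (v - proj_W(v)) · u_1 = 0  (should be 0).
Check: (v - proj_W(v)) · u_2 = 0  (should be 0).
Result: proj_W(v) = (102/103, 164/103, 44/103, 128/103).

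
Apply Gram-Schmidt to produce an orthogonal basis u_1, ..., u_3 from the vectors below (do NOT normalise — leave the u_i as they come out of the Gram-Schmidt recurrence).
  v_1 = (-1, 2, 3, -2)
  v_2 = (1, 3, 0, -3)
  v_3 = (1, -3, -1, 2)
Orthogonal basis:
  u_1 = (-1, 2, 3, -2)
  u_2 = (29/18, 16/9, -11/6, -16/9)
  u_3 = (207/221, -145/221, 115/221, -76/221)

Apply the Gram-Schmidt recurrence
  u_1 = v_1
  u_i = v_i − Σ_{j<i} ((v_i · u_j) / (u_j · u_j)) · u_j.

Step by step this gives:
  u_1 = (-1, 2, 3, -2)
  u_2 = (29/18, 16/9, -11/6, -16/9)
  u_3 = (207/221, -145/221, 115/221, -76/221)

Orthogonality check:
  u_2 · u_1 = 0 (should be 0)
  u_3 · u_1 = 0 (should be 0)
  u_3 · u_2 = 0 (should be 0)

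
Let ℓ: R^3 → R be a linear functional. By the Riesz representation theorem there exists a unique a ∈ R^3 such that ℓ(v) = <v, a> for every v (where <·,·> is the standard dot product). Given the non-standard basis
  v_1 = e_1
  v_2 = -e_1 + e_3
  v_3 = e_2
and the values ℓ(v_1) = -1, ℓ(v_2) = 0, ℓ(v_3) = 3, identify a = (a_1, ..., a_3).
a = (-1, 3, -1)

Write a = (a_1, ..., a_3) in the standard basis. For each basis vector v_i, ℓ(v_i) = <v_i, a> is a linear equation in the a_j's. Collect the n equations into a matrix system V a = ℓ, where row i of V is v_i (expressed in the standard basis). Since V is invertible (lower-triangular with 1s on the diagonal, up to permutation), solve by back-substitution:
  V =
[[1, 0, 0],
 [-1, 0, 1],
 [0, 1, 0]]
  V a = (-1, 0, 3)
Solving gives a = (-1, 3, -1).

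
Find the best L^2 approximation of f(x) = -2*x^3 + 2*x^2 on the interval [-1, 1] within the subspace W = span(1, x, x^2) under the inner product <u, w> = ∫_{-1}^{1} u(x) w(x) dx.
g(x) = 2*x^2 - 6*x/5

The best approximation g ∈ W is the orthogonal projection of f onto W. Writing g = a_0 + a_1 x + a_2 x^2, the coefficients solve the normal equations G · a = b where
  G_{ij} = <φ_i, φ_j> and b_i = <f, φ_i>, with φ_0 = 1, φ_1 = x, φ_2 = x^2.
G =
  [2, 0, 2/3]
  [0, 2/3, 0]
  [2/3, 0, 2/5],
b = (4/3, -4/5, 4/5).
Solving gives a_0 = 0, a_1 = -6/5, a_2 = 2, so
  g(x) = 2*x^2 - 6*x/5.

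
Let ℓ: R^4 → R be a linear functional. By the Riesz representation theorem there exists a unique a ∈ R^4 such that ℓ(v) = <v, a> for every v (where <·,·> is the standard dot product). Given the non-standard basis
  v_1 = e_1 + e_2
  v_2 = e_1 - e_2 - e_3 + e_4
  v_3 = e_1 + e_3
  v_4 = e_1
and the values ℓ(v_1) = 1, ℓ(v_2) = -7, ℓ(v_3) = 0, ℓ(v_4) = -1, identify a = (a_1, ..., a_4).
a = (-1, 2, 1, -3)

Write a = (a_1, ..., a_4) in the standard basis. For each basis vector v_i, ℓ(v_i) = <v_i, a> is a linear equation in the a_j's. Collect the n equations into a matrix system V a = ℓ, where row i of V is v_i (expressed in the standard basis). Since V is invertible (lower-triangular with 1s on the diagonal, up to permutation), solve by back-substitution:
  V =
[[1, 1, 0, 0],
 [1, -1, -1, 1],
 [1, 0, 1, 0],
 [1, 0, 0, 0]]
  V a = (1, -7, 0, -1)
Solving gives a = (-1, 2, 1, -3).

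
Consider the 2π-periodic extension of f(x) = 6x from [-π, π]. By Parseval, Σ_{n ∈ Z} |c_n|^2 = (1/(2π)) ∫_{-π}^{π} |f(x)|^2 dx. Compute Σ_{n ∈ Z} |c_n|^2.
Σ |c_n|^2 = 12π^2

Expand and integrate term by term over [-π, π]:
  ∫ (6x)^2 dx = 36·(2π^3/3); ∫ 2·6·(0)·x dx = 0 (odd integrand); ∫ 0^2 dx = 0·2π.
So (1/(2π)) ∫_{-π}^{π} (6x)^2 dx = 36π^2/3 + 0 = 12π^2.
Parseval ⇒ Σ |c_n|^2 = 12π^2.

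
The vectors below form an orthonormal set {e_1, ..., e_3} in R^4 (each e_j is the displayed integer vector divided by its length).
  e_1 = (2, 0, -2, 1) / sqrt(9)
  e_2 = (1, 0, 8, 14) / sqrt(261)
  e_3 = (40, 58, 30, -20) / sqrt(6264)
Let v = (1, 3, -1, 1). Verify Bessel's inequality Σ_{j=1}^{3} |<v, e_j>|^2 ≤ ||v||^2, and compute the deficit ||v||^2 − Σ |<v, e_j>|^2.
Σ |<v, e_j>|^2 = 196/27; ||v||^2 = 12; deficit = 128/27

Write each e_j = u_j / sqrt(<u_j, u_j>) where u_j is the displayed integer vector. Then <v, e_j> = <v, u_j> / sqrt(<u_j, u_j>), so |<v, e_j>|^2 = <v, u_j>^2 / <u_j, u_j>.
Coefficients: <v, e_1> = 5/sqrt(9), <v, e_2> = 7/sqrt(261), <v, e_3> = 164/sqrt(6264).
Square and sum: Σ |<v, e_j>|^2 = 196/27.
Compute ||v||^2 = v·v = 12.
Deficit = 12 − 196/27 = 128/27 ≥ 0, confirming Bessel's inequality. (The deficit equals ||v − Σ <v,e_j> e_j||^2, the squared distance from v to span{e_j}.)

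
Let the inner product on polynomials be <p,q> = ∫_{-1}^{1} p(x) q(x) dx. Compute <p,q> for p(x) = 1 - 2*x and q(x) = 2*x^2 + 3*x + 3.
<p,q> = 10/3

Expand the product: p(x)·q(x) = -4*x^3 - 4*x^2 - 3*x + 3.
∫_{-1}^{1} of each monomial x^k gives [2/(k+1) if k even, 0 if k odd]. Integrating term-by-term (or equivalently evaluating the antiderivative F(x) = -x^4 - 4*x^3/3 - 3*x^2/2 + 3*x at the endpoints):
  F(1) − F(−1) = -5/6 − (-25/6) = 10/3.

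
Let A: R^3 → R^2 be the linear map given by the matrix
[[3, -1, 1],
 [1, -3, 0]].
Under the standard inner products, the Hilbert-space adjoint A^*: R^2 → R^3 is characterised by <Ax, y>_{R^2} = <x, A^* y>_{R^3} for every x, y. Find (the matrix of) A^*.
A^* = A^T =
[[3, 1],
 [-1, -3],
 [1, 0]]

For real matrices with standard dot products, the defining identity <Ax, y> = <x, A^* y> gives (Ax)^T y = x^T (A^*) y, i.e. x^T A^T y = x^T (A^*) y. Since this holds for all x, y, we must have A^* = A^T. Therefore
A^* =
[[3, 1],
 [-1, -3],
 [1, 0]].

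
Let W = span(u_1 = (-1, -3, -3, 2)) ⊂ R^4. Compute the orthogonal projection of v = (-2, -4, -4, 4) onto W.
proj_W(v) = (-34/23, -102/23, -102/23, 68/23)

Set up U = [u_1 | ... | u_1] ∈ R^(4×1). The projector onto W = col(U) is P = U (U^T U)^(-1) U^T.
Compute U^T U =
  [23],
and U^T v = (34).
Solve U^T U · c = U^T v for the coefficients: c = (34/23). The projection is proj_W(v) = U c.
Check: (v - proj_W(v)) · u_1 = 0  (should be 0).
Result: proj_W(v) = (-34/23, -102/23, -102/23, 68/23).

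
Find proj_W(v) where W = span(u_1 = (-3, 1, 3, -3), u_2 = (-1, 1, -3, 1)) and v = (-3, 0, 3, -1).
proj_W(v) = (-35/17, 21/34, 42/17, -77/34)

Set up U = [u_1 | ... | u_2] ∈ R^(4×2). The projector onto W = col(U) is P = U (U^T U)^(-1) U^T.
Compute U^T U =
  [28, -8]
  [-8, 12],
and U^T v = (21, -7).
Solve U^T U · c = U^T v for the coefficients: c = (49/68, -7/68). The projection is proj_W(v) = U c.
Check: (v - proj_W(v)) · u_1 = 0  (should be 0).
Check: (v - proj_W(v)) · u_2 = 0  (should be 0).
Result: proj_W(v) = (-35/17, 21/34, 42/17, -77/34).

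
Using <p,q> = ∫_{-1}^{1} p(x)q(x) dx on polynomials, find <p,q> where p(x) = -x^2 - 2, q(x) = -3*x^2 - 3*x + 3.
<p,q> = -44/5

Expand the product: p(x)·q(x) = 3*x^4 + 3*x^3 + 3*x^2 + 6*x - 6.
∫_{-1}^{1} of each monomial x^k gives [2/(k+1) if k even, 0 if k odd]. Integrating term-by-term (or equivalently evaluating the antiderivative F(x) = 3*x^5/5 + 3*x^4/4 + x^3 + 3*x^2 - 6*x at the endpoints):
  F(1) − F(−1) = -13/20 − (163/20) = -44/5.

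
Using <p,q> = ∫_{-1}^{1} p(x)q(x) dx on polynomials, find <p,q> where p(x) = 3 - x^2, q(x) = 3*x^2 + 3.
<p,q> = 104/5

Expand the product: p(x)·q(x) = -3*x^4 + 6*x^2 + 9.
∫_{-1}^{1} of each monomial x^k gives [2/(k+1) if k even, 0 if k odd]. Integrating term-by-term (or equivalently evaluating the antiderivative F(x) = -3*x^5/5 + 2*x^3 + 9*x at the endpoints):
  F(1) − F(−1) = 52/5 − (-52/5) = 104/5.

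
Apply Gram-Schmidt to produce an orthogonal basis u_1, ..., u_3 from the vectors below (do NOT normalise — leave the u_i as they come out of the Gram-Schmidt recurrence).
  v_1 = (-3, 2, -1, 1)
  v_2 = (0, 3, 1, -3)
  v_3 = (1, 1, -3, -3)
Orthogonal basis:
  u_1 = (-3, 2, -1, 1)
  u_2 = (2/5, 41/15, 17/15, -47/15)
  u_3 = (170/281, -56/281, -1017/281, -395/281)

Apply the Gram-Schmidt recurrence
  u_1 = v_1
  u_i = v_i − Σ_{j<i} ((v_i · u_j) / (u_j · u_j)) · u_j.

Step by step this gives:
  u_1 = (-3, 2, -1, 1)
  u_2 = (2/5, 41/15, 17/15, -47/15)
  u_3 = (170/281, -56/281, -1017/281, -395/281)

Orthogonality check:
  u_2 · u_1 = 0 (should be 0)
  u_3 · u_1 = 0 (should be 0)
  u_3 · u_2 = 0 (should be 0)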